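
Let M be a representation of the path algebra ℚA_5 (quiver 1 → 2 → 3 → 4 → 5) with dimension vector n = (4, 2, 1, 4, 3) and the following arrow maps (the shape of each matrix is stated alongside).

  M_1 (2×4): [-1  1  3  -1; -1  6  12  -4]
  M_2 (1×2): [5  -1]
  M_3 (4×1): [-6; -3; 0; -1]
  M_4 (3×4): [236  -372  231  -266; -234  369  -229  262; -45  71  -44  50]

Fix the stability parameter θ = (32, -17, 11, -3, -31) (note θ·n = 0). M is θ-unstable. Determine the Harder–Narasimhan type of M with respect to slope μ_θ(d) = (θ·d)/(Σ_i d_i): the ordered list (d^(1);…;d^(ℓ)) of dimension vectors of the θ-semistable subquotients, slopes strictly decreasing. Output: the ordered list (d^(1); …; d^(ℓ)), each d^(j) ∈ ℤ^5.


Via rank(M_{q-1}∘⋯∘M_p): M ≅ I[1,1]^2, I[1,2], I[1,5], I[4,4], I[4,5]^2.
μ_θ-semistable layers: μ^(1)=32; μ^(2)=15/2; μ^(3)=-8/5; μ^(4)=-3; μ^(5)=-17

((2, 0, 0, 0, 0); (1, 1, 0, 0, 0); (1, 1, 1, 1, 1); (0, 0, 0, 1, 0); (0, 0, 0, 2, 2))


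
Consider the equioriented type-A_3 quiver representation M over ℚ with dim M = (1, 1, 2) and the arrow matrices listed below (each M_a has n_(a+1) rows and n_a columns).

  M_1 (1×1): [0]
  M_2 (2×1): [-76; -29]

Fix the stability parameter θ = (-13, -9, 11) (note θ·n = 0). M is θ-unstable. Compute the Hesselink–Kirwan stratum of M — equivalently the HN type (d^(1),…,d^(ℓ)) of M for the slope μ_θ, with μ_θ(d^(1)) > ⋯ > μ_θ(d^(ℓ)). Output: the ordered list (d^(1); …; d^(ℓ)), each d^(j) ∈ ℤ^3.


Interval decomposition of M: I[1,1], I[2,3], I[3,3].
HN type (ℓ=3): μ^(1)=11; μ^(2)=-9; μ^(3)=-13

((0, 0, 2); (0, 1, 0); (1, 0, 0))


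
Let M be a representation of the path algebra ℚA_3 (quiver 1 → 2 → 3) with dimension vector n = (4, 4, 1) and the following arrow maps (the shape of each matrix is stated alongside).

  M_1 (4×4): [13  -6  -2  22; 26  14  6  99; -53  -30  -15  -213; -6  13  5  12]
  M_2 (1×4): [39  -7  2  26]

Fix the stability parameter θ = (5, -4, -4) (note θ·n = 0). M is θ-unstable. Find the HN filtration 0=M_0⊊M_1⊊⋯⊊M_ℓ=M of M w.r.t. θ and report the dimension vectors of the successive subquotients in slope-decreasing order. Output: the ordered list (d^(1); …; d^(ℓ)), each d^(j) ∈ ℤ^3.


Via rank(M_{q-1}∘⋯∘M_p): M ≅ I[1,2]^3, I[1,3].
μ_θ-semistable layers: μ^(1)=1/2; μ^(2)=-1

((3, 3, 0); (1, 1, 1))


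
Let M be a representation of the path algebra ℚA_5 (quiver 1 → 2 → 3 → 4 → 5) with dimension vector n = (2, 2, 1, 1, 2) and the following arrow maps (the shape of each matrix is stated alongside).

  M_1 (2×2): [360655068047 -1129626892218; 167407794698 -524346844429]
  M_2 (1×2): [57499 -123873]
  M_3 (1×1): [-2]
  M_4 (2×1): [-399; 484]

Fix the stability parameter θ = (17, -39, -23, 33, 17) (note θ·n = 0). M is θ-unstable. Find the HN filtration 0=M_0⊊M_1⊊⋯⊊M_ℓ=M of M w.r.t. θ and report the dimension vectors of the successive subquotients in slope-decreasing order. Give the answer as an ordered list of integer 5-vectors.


Interval decomposition of M: I[1,2], I[1,5], I[5,5].
HN type (ℓ=4): μ^(1)=25; μ^(2)=17; μ^(3)=-11; μ^(4)=-15

((0, 0, 0, 1, 1); (0, 0, 0, 0, 1); (1, 1, 0, 0, 0); (1, 1, 1, 0, 0))


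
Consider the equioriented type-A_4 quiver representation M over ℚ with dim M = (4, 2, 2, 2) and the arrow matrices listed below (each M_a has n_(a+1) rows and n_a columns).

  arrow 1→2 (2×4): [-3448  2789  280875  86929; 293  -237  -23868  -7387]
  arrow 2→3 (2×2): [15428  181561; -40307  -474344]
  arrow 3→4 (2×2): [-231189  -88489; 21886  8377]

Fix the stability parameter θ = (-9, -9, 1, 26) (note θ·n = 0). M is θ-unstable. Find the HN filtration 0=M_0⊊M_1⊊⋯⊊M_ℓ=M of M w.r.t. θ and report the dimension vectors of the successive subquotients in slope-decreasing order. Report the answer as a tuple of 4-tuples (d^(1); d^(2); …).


Barcode: M ≅ I[1,1]^2, I[1,4]^2. HN layers by μ_θ (3 steps, strictly decreasing):
  μ^(1)=26; μ^(2)=1; μ^(3)=-9

((0, 0, 0, 2); (0, 0, 2, 0); (4, 2, 0, 0))


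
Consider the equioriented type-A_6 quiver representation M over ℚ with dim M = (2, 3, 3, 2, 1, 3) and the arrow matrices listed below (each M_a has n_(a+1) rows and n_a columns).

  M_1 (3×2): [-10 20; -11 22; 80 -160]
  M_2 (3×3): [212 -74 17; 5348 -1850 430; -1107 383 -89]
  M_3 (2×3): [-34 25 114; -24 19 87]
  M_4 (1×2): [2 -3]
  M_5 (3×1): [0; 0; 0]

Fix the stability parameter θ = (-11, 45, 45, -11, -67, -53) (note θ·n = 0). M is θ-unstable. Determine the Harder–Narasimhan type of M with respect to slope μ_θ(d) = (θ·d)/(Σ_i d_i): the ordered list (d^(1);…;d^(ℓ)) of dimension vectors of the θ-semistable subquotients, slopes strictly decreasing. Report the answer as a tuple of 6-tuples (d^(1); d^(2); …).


Via rank(M_{q-1}∘⋯∘M_p): M ≅ I[1,1], I[1,5], I[2,3], I[2,4], I[6,6]^3.
μ_θ-semistable layers: μ^(1)=45; μ^(2)=79/3; μ^(3)=3; μ^(4)=-11; μ^(5)=-53

((0, 1, 1, 0, 0, 0); (0, 1, 1, 1, 0, 0); (0, 1, 1, 1, 1, 0); (2, 0, 0, 0, 0, 0); (0, 0, 0, 0, 0, 3))


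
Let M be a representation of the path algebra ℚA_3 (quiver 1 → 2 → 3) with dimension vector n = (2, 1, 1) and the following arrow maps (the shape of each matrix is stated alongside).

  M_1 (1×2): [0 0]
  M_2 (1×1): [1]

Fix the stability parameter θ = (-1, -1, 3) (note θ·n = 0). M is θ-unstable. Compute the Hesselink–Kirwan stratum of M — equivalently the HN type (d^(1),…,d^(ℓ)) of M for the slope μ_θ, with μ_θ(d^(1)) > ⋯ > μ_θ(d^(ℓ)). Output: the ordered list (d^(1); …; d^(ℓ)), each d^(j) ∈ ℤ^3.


Barcode: M ≅ I[1,1]^2, I[2,3]. HN layers by μ_θ (2 steps, strictly decreasing):
  μ^(1)=3; μ^(2)=-1

((0, 0, 1); (2, 1, 0))


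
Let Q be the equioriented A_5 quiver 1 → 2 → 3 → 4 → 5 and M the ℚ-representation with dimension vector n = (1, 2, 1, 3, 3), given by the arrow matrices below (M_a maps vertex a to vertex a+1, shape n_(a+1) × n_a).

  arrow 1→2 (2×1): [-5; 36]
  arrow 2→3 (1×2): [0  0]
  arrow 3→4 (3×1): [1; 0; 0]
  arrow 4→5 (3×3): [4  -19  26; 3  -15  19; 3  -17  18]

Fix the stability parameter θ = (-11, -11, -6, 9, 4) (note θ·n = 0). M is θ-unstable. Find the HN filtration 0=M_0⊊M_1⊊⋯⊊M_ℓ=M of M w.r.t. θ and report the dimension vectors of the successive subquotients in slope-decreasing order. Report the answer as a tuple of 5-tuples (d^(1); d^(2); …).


Interval decomposition of M: I[1,2], I[2,2], I[3,5], I[4,5]^2.
HN type (ℓ=3): μ^(1)=13/2; μ^(2)=-6; μ^(3)=-11

((0, 0, 0, 3, 3); (0, 0, 1, 0, 0); (1, 2, 0, 0, 0))


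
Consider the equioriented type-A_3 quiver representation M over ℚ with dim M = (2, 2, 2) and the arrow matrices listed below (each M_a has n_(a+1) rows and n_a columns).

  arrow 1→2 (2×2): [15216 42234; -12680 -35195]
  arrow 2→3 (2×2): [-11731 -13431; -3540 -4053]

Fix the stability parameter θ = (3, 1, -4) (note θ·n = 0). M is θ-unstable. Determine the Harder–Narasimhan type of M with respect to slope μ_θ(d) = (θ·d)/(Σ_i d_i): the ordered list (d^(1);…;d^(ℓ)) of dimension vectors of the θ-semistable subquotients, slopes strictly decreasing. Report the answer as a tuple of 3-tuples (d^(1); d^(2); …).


Interval decomposition of M: I[1,1], I[1,3], I[2,3].
HN type (ℓ=3): μ^(1)=3; μ^(2)=0; μ^(3)=-3/2

((1, 0, 0); (1, 1, 1); (0, 1, 1))


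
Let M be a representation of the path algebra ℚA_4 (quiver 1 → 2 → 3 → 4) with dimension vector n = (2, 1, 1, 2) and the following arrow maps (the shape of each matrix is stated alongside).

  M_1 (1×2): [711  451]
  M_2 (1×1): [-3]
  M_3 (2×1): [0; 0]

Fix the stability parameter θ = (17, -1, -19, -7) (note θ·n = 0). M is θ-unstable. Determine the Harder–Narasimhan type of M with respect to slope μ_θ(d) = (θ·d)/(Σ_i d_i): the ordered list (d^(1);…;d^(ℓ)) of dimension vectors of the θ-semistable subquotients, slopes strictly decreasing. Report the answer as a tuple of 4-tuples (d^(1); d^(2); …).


Via rank(M_{q-1}∘⋯∘M_p): M ≅ I[1,1], I[1,3], I[4,4]^2.
μ_θ-semistable layers: μ^(1)=17; μ^(2)=-1; μ^(3)=-7

((1, 0, 0, 0); (1, 1, 1, 0); (0, 0, 0, 2))


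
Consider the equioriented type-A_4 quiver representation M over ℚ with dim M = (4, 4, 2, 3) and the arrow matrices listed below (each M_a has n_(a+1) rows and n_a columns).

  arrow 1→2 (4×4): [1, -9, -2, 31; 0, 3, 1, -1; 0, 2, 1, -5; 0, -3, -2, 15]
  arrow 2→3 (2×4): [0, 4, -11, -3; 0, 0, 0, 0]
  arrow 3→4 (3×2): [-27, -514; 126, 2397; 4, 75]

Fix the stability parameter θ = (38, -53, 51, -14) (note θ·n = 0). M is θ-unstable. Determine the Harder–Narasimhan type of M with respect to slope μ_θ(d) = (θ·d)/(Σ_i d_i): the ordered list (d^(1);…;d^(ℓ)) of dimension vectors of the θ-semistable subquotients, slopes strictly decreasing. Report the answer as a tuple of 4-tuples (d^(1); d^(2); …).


Via rank(M_{q-1}∘⋯∘M_p): M ≅ I[1,2]^3, I[1,4], I[3,4], I[4,4].
μ_θ-semistable layers: μ^(1)=37/2; μ^(2)=-15/2; μ^(3)=-14

((0, 0, 2, 2); (4, 4, 0, 0); (0, 0, 0, 1))


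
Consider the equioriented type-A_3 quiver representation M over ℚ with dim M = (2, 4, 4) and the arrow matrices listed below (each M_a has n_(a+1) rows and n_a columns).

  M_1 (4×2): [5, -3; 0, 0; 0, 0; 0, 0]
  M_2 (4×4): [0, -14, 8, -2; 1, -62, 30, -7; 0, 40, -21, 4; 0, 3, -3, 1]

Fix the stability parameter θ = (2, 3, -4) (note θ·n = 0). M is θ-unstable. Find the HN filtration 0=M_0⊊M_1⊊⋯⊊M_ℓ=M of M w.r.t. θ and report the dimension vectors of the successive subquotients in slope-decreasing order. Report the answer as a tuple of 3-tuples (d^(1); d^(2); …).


Interval decomposition of M: I[1,1], I[1,3], I[2,3]^3.
HN type (ℓ=3): μ^(1)=2; μ^(2)=1/3; μ^(3)=-1/2

((1, 0, 0); (1, 1, 1); (0, 3, 3))


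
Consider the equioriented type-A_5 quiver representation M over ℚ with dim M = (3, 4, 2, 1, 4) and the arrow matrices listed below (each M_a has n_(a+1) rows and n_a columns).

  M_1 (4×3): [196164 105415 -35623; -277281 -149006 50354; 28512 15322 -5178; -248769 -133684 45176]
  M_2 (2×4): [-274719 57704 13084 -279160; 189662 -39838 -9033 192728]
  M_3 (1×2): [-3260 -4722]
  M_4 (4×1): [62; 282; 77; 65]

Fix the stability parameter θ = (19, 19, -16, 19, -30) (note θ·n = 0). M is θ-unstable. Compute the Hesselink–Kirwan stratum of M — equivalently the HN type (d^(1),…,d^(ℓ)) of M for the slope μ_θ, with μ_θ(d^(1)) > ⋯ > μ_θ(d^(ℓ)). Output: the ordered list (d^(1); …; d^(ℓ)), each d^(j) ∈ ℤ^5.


Barcode: M ≅ I[1,1], I[1,3], I[1,5], I[2,2]^2, I[5,5]^3. HN layers by μ_θ (4 steps, strictly decreasing):
  μ^(1)=19; μ^(2)=22/3; μ^(3)=11/5; μ^(4)=-30

((1, 2, 0, 0, 0); (1, 1, 1, 0, 0); (1, 1, 1, 1, 1); (0, 0, 0, 0, 3))


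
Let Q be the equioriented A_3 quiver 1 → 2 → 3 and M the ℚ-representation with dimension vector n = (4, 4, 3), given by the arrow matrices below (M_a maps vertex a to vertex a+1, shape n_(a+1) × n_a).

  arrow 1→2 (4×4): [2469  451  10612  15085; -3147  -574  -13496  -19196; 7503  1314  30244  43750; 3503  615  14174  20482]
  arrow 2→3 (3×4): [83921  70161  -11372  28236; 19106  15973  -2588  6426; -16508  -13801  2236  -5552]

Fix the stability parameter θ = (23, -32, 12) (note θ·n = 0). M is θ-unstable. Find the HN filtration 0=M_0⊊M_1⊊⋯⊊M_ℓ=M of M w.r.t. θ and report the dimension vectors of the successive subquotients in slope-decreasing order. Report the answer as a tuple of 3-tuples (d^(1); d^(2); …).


Barcode: M ≅ I[1,1], I[1,3]^3, I[2,2]. HN layers by μ_θ (4 steps, strictly decreasing):
  μ^(1)=23; μ^(2)=12; μ^(3)=-9/2; μ^(4)=-32

((1, 0, 0); (0, 0, 3); (3, 3, 0); (0, 1, 0))


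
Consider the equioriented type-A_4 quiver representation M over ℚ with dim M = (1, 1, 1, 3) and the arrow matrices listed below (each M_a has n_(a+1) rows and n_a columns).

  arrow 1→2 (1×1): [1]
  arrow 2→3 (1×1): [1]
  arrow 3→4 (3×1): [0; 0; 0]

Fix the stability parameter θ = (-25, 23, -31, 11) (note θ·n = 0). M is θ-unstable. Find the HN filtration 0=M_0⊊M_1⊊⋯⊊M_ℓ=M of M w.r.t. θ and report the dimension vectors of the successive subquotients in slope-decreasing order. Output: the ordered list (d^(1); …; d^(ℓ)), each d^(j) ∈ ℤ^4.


Via rank(M_{q-1}∘⋯∘M_p): M ≅ I[1,3], I[4,4]^3.
μ_θ-semistable layers: μ^(1)=11; μ^(2)=-4; μ^(3)=-25

((0, 0, 0, 3); (0, 1, 1, 0); (1, 0, 0, 0))


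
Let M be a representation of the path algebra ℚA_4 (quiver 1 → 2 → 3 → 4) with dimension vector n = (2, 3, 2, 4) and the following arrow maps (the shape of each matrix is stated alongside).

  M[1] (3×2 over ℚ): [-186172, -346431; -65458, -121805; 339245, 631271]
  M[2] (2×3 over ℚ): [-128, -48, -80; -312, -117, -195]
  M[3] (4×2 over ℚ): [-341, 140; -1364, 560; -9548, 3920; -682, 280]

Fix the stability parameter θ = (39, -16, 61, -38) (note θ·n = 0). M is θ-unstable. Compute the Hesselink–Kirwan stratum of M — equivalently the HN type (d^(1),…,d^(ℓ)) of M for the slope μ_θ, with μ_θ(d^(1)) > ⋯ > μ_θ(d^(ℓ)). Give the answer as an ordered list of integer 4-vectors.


Barcode: M ≅ I[1,2], I[1,4], I[2,2], I[3,3], I[4,4]^3. HN layers by μ_θ (4 steps, strictly decreasing):
  μ^(1)=61; μ^(2)=23/2; μ^(3)=-16; μ^(4)=-38

((0, 0, 1, 0); (2, 2, 1, 1); (0, 1, 0, 0); (0, 0, 0, 3))


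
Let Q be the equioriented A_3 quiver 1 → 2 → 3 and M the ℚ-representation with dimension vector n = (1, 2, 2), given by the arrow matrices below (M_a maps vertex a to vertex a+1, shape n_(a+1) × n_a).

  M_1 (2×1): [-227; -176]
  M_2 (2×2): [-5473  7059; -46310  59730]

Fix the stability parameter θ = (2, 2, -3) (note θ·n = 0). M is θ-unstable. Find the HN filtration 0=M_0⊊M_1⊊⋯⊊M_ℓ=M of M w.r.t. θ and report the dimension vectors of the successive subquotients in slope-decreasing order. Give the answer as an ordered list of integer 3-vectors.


Barcode: M ≅ I[1,3], I[2,2], I[3,3]. HN layers by μ_θ (3 steps, strictly decreasing):
  μ^(1)=2; μ^(2)=1/3; μ^(3)=-3

((0, 1, 0); (1, 1, 1); (0, 0, 1))


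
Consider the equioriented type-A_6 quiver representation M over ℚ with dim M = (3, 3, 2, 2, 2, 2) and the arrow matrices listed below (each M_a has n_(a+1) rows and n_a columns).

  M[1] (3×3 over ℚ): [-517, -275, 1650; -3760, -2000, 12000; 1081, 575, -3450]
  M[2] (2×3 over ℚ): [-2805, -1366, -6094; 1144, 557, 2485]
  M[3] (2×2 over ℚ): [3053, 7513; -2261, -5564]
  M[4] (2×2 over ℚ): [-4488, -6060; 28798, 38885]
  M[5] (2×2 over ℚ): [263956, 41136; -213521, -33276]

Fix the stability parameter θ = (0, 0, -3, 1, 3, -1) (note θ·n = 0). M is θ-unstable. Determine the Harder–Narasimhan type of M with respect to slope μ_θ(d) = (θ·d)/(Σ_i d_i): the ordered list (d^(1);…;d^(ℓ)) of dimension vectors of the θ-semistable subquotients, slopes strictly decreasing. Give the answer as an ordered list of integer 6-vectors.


Interval decomposition of M: I[1,1]^2, I[1,5], I[2,2], I[2,4], I[5,6], I[6,6].
HN type (ℓ=5): μ^(1)=3; μ^(2)=1; μ^(3)=0; μ^(4)=-1; μ^(5)=-3/2

((0, 0, 0, 0, 1, 0); (0, 0, 0, 2, 1, 1); (2, 1, 0, 0, 0, 0); (1, 1, 1, 0, 0, 1); (0, 1, 1, 0, 0, 0))


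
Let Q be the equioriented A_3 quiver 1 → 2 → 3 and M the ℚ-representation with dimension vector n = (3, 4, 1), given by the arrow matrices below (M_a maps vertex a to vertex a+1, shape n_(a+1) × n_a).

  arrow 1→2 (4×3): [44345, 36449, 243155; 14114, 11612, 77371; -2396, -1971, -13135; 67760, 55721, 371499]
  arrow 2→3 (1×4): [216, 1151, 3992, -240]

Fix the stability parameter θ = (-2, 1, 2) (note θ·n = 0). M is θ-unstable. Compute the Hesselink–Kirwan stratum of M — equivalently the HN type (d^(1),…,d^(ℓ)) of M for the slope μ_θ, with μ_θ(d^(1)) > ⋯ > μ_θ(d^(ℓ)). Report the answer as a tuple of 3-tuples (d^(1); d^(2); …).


Barcode: M ≅ I[1,2]^2, I[1,3], I[2,2]. HN layers by μ_θ (3 steps, strictly decreasing):
  μ^(1)=2; μ^(2)=1; μ^(3)=-2

((0, 0, 1); (0, 4, 0); (3, 0, 0))


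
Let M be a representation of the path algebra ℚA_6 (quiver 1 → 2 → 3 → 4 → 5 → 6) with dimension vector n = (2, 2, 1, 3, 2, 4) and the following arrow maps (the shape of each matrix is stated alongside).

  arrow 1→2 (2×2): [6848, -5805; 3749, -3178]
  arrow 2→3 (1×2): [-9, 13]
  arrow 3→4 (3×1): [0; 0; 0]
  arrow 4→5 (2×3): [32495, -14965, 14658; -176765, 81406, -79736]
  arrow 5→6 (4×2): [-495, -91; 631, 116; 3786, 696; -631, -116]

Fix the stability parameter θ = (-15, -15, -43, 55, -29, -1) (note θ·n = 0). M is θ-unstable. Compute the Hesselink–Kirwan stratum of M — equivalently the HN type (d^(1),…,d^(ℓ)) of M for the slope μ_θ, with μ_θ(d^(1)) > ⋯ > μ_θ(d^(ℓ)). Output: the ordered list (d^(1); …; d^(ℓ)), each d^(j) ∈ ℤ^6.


Via rank(M_{q-1}∘⋯∘M_p): M ≅ I[1,2], I[1,3], I[4,4], I[4,6]^2, I[6,6]^2.
μ_θ-semistable layers: μ^(1)=55; μ^(2)=25/3; μ^(3)=-1; μ^(4)=-15; μ^(5)=-73/3

((0, 0, 0, 1, 0, 0); (0, 0, 0, 2, 2, 2); (0, 0, 0, 0, 0, 2); (1, 1, 0, 0, 0, 0); (1, 1, 1, 0, 0, 0))


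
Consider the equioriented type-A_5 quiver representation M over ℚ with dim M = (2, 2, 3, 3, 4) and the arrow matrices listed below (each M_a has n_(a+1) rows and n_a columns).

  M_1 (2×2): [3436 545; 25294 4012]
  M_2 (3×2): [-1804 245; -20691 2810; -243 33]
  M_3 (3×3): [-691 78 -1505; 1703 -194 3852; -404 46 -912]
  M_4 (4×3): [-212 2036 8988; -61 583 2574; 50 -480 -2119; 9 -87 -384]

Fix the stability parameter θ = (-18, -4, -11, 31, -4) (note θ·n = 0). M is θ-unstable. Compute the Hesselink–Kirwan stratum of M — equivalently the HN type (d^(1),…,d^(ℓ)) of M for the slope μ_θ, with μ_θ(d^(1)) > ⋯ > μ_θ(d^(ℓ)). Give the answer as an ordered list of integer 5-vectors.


Barcode: M ≅ I[1,4], I[1,5], I[3,5], I[5,5]^2. HN layers by μ_θ (6 steps, strictly decreasing):
  μ^(1)=31; μ^(2)=27/2; μ^(3)=-4; μ^(4)=-15/2; μ^(5)=-11; μ^(6)=-18

((0, 0, 0, 1, 0); (0, 0, 0, 2, 2); (0, 0, 0, 0, 2); (0, 2, 2, 0, 0); (0, 0, 1, 0, 0); (2, 0, 0, 0, 0))


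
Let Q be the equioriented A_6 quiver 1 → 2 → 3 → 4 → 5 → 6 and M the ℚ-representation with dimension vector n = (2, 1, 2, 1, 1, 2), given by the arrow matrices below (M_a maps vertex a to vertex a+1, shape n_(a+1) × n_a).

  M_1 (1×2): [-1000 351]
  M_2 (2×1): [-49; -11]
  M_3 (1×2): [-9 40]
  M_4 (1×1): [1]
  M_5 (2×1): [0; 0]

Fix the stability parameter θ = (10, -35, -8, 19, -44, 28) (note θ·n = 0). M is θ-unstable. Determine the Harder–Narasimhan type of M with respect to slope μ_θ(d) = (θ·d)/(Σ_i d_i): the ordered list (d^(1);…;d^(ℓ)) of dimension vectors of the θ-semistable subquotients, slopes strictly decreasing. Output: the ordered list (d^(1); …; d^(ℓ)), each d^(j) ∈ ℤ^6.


Via rank(M_{q-1}∘⋯∘M_p): M ≅ I[1,1], I[1,5], I[3,3], I[6,6]^2.
μ_θ-semistable layers: μ^(1)=28; μ^(2)=10; μ^(3)=-8; μ^(4)=-11; μ^(5)=-25/2

((0, 0, 0, 0, 0, 2); (1, 0, 0, 0, 0, 0); (0, 0, 1, 0, 0, 0); (0, 0, 1, 1, 1, 0); (1, 1, 0, 0, 0, 0))


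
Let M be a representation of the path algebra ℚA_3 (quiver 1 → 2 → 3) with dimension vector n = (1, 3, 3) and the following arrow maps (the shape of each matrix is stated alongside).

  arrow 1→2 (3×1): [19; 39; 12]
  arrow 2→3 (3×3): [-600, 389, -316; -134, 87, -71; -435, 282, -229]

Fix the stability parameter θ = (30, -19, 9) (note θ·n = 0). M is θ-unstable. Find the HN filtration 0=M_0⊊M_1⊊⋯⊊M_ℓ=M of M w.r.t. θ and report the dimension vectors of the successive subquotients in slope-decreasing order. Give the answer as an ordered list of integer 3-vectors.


Via rank(M_{q-1}∘⋯∘M_p): M ≅ I[1,3], I[2,3]^2.
μ_θ-semistable layers: μ^(1)=9; μ^(2)=11/2; μ^(3)=-19

((0, 0, 3); (1, 1, 0); (0, 2, 0))


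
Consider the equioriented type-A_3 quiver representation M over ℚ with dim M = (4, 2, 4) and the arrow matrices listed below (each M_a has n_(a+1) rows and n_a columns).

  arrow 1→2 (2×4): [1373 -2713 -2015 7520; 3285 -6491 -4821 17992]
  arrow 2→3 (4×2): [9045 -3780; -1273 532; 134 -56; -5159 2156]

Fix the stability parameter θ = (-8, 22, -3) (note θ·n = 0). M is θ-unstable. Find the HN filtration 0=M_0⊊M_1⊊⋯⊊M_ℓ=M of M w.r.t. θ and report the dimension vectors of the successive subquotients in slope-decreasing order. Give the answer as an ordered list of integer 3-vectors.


Barcode: M ≅ I[1,1]^2, I[1,2], I[1,3], I[3,3]^3. HN layers by μ_θ (4 steps, strictly decreasing):
  μ^(1)=22; μ^(2)=19/2; μ^(3)=-3; μ^(4)=-8

((0, 1, 0); (0, 1, 1); (0, 0, 3); (4, 0, 0))


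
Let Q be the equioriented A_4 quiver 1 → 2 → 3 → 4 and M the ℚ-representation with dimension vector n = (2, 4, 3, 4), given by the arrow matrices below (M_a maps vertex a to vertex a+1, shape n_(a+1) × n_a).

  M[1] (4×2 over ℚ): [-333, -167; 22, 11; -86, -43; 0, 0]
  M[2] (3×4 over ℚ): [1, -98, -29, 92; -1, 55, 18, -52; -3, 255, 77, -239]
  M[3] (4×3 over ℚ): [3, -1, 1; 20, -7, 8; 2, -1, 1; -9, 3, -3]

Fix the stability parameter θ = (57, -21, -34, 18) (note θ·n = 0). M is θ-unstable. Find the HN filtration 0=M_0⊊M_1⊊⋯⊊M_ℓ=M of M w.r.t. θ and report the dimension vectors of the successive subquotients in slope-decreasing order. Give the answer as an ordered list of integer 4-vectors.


Via rank(M_{q-1}∘⋯∘M_p): M ≅ I[1,4]^2, I[2,2], I[2,4], I[4,4].
μ_θ-semistable layers: μ^(1)=18; μ^(2)=2/3; μ^(3)=-21; μ^(4)=-55/2

((0, 0, 0, 4); (2, 2, 2, 0); (0, 1, 0, 0); (0, 1, 1, 0))


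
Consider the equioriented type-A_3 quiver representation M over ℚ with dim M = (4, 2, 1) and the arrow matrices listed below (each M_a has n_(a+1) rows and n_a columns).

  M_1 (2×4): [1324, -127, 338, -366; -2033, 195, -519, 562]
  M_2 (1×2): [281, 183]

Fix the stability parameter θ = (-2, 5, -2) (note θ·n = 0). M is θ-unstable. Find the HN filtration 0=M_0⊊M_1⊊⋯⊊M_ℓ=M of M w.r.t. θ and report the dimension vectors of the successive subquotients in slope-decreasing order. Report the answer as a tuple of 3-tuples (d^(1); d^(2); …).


Via rank(M_{q-1}∘⋯∘M_p): M ≅ I[1,1]^2, I[1,2], I[1,3].
μ_θ-semistable layers: μ^(1)=5; μ^(2)=3/2; μ^(3)=-2

((0, 1, 0); (0, 1, 1); (4, 0, 0))


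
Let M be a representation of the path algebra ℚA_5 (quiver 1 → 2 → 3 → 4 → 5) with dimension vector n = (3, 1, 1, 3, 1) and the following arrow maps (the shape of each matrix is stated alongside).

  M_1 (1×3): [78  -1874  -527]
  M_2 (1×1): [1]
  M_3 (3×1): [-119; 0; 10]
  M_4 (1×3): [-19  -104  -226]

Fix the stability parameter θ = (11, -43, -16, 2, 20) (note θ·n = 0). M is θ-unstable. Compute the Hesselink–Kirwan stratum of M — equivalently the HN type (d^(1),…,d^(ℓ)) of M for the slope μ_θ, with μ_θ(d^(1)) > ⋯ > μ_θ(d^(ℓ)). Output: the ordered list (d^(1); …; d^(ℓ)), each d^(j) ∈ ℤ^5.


Via rank(M_{q-1}∘⋯∘M_p): M ≅ I[1,1]^2, I[1,5], I[4,4]^2.
μ_θ-semistable layers: μ^(1)=20; μ^(2)=11; μ^(3)=2; μ^(4)=-16

((0, 0, 0, 0, 1); (2, 0, 0, 0, 0); (0, 0, 0, 3, 0); (1, 1, 1, 0, 0))


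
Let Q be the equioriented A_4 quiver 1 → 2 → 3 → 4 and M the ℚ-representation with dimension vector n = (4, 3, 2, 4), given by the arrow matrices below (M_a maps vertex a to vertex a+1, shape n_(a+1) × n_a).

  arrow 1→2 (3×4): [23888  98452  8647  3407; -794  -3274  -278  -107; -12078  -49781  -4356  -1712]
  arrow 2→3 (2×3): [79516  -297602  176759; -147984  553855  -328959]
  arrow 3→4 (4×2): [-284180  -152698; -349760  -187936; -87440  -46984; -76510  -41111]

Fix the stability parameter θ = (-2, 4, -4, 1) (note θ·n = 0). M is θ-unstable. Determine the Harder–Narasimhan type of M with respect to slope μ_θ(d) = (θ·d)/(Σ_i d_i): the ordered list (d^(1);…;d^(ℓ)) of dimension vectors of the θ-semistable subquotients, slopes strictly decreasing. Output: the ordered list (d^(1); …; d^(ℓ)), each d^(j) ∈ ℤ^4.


Via rank(M_{q-1}∘⋯∘M_p): M ≅ I[1,1], I[1,2], I[1,3], I[1,4], I[4,4]^3.
μ_θ-semistable layers: μ^(1)=4; μ^(2)=1; μ^(3)=0; μ^(4)=-2

((0, 1, 0, 0); (0, 0, 0, 4); (0, 2, 2, 0); (4, 0, 0, 0))


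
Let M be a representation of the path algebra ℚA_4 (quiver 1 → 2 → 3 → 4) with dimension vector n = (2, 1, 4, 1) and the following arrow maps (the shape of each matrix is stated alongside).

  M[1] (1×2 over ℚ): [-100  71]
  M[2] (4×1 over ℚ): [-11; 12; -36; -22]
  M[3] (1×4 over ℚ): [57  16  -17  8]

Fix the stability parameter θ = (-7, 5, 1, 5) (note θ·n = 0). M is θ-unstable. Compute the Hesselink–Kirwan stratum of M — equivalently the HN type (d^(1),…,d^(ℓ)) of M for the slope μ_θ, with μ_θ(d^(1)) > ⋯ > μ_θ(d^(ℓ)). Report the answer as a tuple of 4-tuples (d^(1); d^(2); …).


Barcode: M ≅ I[1,1], I[1,4], I[3,3]^3. HN layers by μ_θ (4 steps, strictly decreasing):
  μ^(1)=5; μ^(2)=3; μ^(3)=1; μ^(4)=-7

((0, 0, 0, 1); (0, 1, 1, 0); (0, 0, 3, 0); (2, 0, 0, 0))


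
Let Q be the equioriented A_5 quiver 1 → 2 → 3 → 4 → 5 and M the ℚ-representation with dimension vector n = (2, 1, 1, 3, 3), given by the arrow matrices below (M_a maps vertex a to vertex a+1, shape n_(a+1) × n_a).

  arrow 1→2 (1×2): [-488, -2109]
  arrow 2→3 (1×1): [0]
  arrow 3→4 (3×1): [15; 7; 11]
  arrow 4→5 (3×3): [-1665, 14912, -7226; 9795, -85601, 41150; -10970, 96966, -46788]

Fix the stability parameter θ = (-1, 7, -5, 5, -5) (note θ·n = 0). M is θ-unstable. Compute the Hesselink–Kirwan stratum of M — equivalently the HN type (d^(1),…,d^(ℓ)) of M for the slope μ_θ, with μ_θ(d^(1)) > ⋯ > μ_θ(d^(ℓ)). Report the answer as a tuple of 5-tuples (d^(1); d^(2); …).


Interval decomposition of M: I[1,1], I[1,2], I[3,5], I[4,4], I[4,5], I[5,5].
HN type (ℓ=5): μ^(1)=7; μ^(2)=5; μ^(3)=0; μ^(4)=-1; μ^(5)=-5

((0, 1, 0, 0, 0); (0, 0, 0, 1, 0); (0, 0, 0, 2, 2); (2, 0, 0, 0, 0); (0, 0, 1, 0, 1))


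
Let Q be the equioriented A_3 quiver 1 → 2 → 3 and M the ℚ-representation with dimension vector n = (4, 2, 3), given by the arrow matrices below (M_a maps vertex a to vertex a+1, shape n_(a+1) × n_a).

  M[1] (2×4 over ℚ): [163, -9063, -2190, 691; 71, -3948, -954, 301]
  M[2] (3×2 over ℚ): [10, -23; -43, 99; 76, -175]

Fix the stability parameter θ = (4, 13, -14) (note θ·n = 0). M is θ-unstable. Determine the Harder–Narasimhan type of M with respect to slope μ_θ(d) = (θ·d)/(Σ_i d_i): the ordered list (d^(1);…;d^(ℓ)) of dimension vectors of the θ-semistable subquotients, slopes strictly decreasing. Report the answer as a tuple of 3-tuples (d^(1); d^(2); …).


Via rank(M_{q-1}∘⋯∘M_p): M ≅ I[1,1]^2, I[1,3]^2, I[3,3].
μ_θ-semistable layers: μ^(1)=4; μ^(2)=1; μ^(3)=-14

((2, 0, 0); (2, 2, 2); (0, 0, 1))


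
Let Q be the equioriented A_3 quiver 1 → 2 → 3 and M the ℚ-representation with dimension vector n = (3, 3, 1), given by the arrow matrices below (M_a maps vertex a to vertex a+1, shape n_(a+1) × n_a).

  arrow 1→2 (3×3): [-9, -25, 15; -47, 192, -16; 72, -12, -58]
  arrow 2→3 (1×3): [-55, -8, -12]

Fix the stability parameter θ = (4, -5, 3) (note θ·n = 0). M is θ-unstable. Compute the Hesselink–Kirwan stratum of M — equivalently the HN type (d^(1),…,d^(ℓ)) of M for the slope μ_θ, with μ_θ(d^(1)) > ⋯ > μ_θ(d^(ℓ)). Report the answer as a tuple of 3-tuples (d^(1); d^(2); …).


Via rank(M_{q-1}∘⋯∘M_p): M ≅ I[1,2]^2, I[1,3].
μ_θ-semistable layers: μ^(1)=3; μ^(2)=-1/2

((0, 0, 1); (3, 3, 0))


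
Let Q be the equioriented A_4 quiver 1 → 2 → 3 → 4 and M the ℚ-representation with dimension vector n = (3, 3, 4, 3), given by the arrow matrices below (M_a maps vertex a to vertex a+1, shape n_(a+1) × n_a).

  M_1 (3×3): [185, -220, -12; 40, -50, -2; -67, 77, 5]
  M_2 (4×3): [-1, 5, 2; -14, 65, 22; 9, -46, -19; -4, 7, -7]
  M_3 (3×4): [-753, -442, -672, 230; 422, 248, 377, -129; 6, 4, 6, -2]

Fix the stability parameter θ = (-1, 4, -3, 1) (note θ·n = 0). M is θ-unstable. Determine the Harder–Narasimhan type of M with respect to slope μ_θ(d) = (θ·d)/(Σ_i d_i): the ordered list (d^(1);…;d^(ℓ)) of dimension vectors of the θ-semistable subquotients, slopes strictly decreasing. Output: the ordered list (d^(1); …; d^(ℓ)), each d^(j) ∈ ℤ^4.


Via rank(M_{q-1}∘⋯∘M_p): M ≅ I[1,1], I[1,3], I[1,4], I[2,3], I[3,4], I[4,4].
μ_θ-semistable layers: μ^(1)=1; μ^(2)=1/2; μ^(3)=-1; μ^(4)=-3

((0, 0, 0, 3); (0, 3, 3, 0); (3, 0, 0, 0); (0, 0, 1, 0))


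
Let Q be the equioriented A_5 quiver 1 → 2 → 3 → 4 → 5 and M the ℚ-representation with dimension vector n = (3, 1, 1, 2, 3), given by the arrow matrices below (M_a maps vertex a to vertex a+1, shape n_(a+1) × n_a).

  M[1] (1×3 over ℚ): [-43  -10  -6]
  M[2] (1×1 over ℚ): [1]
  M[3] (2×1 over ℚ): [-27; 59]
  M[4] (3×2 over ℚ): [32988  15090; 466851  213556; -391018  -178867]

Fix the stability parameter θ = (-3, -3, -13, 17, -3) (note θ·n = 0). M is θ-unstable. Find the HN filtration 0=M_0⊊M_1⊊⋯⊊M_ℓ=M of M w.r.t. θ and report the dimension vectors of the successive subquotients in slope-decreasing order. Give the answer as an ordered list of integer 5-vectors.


Barcode: M ≅ I[1,1]^2, I[1,5], I[4,5], I[5,5]. HN layers by μ_θ (3 steps, strictly decreasing):
  μ^(1)=7; μ^(2)=-3; μ^(3)=-19/3

((0, 0, 0, 2, 2); (2, 0, 0, 0, 1); (1, 1, 1, 0, 0))


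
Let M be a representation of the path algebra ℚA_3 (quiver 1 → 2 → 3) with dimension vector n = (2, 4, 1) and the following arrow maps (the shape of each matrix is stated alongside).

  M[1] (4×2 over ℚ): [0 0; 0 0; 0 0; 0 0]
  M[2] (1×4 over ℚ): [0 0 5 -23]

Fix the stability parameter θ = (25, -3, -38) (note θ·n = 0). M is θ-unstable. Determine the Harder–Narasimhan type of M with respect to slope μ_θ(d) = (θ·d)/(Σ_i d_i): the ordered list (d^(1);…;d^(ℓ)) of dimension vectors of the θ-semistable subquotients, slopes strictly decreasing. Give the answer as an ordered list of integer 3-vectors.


Barcode: M ≅ I[1,1]^2, I[2,2]^3, I[2,3]. HN layers by μ_θ (3 steps, strictly decreasing):
  μ^(1)=25; μ^(2)=-3; μ^(3)=-41/2

((2, 0, 0); (0, 3, 0); (0, 1, 1))


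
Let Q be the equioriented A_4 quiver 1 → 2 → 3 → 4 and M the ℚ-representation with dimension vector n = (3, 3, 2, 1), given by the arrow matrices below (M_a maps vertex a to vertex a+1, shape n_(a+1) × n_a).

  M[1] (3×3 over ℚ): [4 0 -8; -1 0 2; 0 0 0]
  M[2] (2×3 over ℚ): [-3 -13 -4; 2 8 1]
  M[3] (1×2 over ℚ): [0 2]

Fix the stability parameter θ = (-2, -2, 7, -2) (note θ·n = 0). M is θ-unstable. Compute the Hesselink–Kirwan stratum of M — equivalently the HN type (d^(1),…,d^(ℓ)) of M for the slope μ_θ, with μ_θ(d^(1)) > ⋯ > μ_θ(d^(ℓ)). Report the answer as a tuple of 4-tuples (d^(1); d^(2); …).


Via rank(M_{q-1}∘⋯∘M_p): M ≅ I[1,1]^2, I[1,3], I[2,2], I[2,4].
μ_θ-semistable layers: μ^(1)=7; μ^(2)=5/2; μ^(3)=-2

((0, 0, 1, 0); (0, 0, 1, 1); (3, 3, 0, 0))


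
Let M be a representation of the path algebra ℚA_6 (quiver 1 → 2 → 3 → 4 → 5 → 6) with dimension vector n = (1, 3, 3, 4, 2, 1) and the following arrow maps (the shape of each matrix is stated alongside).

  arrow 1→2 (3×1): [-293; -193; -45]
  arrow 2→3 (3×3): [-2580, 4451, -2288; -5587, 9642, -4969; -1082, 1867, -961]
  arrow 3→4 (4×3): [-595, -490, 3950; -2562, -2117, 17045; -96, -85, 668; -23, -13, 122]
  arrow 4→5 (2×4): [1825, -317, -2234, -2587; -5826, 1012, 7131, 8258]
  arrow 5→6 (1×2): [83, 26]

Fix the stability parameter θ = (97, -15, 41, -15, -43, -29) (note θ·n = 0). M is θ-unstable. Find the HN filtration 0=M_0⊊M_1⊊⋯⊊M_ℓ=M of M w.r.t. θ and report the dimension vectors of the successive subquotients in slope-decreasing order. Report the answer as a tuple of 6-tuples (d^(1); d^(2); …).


Barcode: M ≅ I[1,6], I[2,4], I[2,5], I[4,4]. HN layers by μ_θ (4 steps, strictly decreasing):
  μ^(1)=13; μ^(2)=6; μ^(3)=-17/3; μ^(4)=-15

((0, 0, 1, 1, 0, 0); (1, 1, 1, 1, 1, 1); (0, 0, 1, 1, 1, 0); (0, 2, 0, 1, 0, 0))


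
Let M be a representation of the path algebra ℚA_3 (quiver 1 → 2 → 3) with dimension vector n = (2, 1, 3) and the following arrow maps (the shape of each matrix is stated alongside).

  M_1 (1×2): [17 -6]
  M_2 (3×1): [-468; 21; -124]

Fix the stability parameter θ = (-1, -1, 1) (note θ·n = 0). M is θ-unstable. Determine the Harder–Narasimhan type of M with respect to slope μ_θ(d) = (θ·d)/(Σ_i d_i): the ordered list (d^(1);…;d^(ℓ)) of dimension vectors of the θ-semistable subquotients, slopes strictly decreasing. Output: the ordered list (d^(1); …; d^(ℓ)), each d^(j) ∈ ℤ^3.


Barcode: M ≅ I[1,1], I[1,3], I[3,3]^2. HN layers by μ_θ (2 steps, strictly decreasing):
  μ^(1)=1; μ^(2)=-1

((0, 0, 3); (2, 1, 0))


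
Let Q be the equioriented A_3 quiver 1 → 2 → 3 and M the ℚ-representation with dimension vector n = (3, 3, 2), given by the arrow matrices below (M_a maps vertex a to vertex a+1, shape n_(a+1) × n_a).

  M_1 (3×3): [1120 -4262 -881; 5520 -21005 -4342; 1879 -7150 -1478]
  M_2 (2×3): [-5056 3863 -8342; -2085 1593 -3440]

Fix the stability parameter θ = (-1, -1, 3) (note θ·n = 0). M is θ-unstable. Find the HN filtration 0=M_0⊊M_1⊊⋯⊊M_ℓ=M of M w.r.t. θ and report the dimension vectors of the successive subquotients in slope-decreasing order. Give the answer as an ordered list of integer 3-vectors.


Barcode: M ≅ I[1,2], I[1,3]^2. HN layers by μ_θ (2 steps, strictly decreasing):
  μ^(1)=3; μ^(2)=-1

((0, 0, 2); (3, 3, 0))


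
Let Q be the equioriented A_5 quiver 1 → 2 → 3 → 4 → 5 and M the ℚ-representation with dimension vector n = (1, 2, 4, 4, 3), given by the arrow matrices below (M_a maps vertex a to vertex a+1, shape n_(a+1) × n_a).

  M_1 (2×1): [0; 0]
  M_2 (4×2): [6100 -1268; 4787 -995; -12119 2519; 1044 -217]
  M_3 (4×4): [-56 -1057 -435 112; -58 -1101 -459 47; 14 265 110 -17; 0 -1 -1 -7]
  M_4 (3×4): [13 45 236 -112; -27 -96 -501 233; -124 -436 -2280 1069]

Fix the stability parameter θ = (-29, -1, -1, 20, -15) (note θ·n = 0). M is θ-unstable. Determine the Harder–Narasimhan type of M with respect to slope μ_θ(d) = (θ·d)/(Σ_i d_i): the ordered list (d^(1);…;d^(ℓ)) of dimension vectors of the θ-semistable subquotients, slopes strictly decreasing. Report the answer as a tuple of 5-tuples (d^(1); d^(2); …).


Interval decomposition of M: I[1,1], I[2,5]^2, I[3,4], I[3,5].
HN type (ℓ=4): μ^(1)=20; μ^(2)=5/2; μ^(3)=-1; μ^(4)=-29

((0, 0, 0, 1, 0); (0, 0, 0, 3, 3); (0, 2, 4, 0, 0); (1, 0, 0, 0, 0))


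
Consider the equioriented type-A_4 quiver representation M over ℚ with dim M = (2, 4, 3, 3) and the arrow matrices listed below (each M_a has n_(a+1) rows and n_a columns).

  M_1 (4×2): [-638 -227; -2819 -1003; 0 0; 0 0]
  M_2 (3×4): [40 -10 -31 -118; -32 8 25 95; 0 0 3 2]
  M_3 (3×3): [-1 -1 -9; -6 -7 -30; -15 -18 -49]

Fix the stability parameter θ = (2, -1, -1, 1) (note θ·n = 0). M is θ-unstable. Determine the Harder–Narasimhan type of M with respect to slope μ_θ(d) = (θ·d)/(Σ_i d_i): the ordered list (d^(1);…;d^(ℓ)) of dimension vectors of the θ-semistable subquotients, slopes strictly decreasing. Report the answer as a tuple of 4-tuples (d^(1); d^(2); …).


Interval decomposition of M: I[1,2], I[1,4], I[2,4]^2.
HN type (ℓ=4): μ^(1)=1; μ^(2)=1/2; μ^(3)=0; μ^(4)=-1

((0, 0, 0, 3); (1, 1, 0, 0); (1, 1, 1, 0); (0, 2, 2, 0))


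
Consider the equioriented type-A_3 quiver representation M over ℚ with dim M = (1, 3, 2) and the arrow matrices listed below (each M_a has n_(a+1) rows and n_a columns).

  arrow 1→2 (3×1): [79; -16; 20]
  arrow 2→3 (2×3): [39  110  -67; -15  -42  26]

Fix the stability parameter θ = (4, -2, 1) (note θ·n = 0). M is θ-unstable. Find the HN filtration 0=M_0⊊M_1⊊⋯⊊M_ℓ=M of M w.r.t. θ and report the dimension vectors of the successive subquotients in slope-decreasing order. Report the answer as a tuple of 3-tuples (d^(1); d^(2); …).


Interval decomposition of M: I[1,3], I[2,2], I[2,3].
HN type (ℓ=2): μ^(1)=1; μ^(2)=-2

((1, 1, 2); (0, 2, 0))


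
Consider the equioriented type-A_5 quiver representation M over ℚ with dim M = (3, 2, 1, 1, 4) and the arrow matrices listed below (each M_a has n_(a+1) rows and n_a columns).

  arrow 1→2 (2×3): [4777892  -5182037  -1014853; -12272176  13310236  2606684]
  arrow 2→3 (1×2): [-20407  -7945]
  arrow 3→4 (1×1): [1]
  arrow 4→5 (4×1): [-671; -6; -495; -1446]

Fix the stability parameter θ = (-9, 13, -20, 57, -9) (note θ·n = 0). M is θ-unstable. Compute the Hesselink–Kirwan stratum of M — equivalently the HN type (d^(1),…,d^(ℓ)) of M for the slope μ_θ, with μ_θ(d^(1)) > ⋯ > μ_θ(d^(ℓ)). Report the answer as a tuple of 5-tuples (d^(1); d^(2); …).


Via rank(M_{q-1}∘⋯∘M_p): M ≅ I[1,1]^2, I[1,5], I[2,2], I[5,5]^3.
μ_θ-semistable layers: μ^(1)=24; μ^(2)=13; μ^(3)=-7/2; μ^(4)=-9

((0, 0, 0, 1, 1); (0, 1, 0, 0, 0); (0, 1, 1, 0, 0); (3, 0, 0, 0, 3))


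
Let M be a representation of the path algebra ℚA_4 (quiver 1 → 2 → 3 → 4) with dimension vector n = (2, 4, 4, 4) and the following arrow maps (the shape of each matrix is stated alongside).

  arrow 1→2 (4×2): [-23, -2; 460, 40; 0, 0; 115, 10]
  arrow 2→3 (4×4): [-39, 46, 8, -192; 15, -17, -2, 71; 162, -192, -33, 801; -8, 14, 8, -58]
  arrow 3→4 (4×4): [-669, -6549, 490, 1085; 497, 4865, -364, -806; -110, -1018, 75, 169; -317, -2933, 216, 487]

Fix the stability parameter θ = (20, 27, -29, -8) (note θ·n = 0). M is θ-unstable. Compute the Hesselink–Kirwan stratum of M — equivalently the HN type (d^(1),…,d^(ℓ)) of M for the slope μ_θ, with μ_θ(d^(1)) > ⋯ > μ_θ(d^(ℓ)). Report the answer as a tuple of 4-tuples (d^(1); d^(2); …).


Interval decomposition of M: I[1,1], I[1,4], I[2,2], I[2,4]^2, I[3,4].
HN type (ℓ=6): μ^(1)=27; μ^(2)=20; μ^(3)=5/2; μ^(4)=-10/3; μ^(5)=-8; μ^(6)=-29

((0, 1, 0, 0); (1, 0, 0, 0); (1, 1, 1, 1); (0, 2, 2, 2); (0, 0, 0, 1); (0, 0, 1, 0))


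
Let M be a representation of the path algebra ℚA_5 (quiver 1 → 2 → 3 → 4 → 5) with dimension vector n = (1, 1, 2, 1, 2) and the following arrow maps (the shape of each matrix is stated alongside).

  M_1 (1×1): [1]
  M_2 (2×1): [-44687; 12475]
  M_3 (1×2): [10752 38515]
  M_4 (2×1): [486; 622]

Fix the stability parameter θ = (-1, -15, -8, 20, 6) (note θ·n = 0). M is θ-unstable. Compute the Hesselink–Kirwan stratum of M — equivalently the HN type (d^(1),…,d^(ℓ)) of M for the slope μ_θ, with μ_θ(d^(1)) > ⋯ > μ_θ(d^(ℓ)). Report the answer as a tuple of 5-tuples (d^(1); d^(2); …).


Interval decomposition of M: I[1,5], I[3,3], I[5,5].
HN type (ℓ=3): μ^(1)=13; μ^(2)=6; μ^(3)=-8

((0, 0, 0, 1, 1); (0, 0, 0, 0, 1); (1, 1, 2, 0, 0))


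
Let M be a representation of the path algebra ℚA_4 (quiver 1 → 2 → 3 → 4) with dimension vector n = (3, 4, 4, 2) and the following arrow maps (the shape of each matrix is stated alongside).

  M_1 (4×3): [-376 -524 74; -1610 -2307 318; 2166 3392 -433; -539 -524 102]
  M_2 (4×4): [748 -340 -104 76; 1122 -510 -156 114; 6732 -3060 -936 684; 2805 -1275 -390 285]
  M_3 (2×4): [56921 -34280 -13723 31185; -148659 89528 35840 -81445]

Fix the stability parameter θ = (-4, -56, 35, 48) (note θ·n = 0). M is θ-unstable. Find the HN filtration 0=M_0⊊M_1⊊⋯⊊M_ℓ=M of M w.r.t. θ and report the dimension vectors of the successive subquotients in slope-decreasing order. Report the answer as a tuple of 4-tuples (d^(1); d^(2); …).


Barcode: M ≅ I[1,2]^2, I[1,4], I[2,2], I[3,3]^2, I[3,4]. HN layers by μ_θ (4 steps, strictly decreasing):
  μ^(1)=48; μ^(2)=35; μ^(3)=-30; μ^(4)=-56

((0, 0, 0, 2); (0, 0, 4, 0); (3, 3, 0, 0); (0, 1, 0, 0))


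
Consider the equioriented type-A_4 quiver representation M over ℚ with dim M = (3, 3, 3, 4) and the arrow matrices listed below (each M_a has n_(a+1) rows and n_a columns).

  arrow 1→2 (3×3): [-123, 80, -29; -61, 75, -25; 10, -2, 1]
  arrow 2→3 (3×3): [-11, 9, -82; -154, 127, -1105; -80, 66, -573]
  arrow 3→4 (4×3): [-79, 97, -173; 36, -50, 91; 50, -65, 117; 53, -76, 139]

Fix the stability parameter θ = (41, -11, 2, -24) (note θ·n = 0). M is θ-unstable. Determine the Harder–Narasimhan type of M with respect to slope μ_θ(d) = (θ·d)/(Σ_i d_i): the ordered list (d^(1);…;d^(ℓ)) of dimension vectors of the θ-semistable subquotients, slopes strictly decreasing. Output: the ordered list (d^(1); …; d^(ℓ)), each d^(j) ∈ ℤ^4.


Barcode: M ≅ I[1,4]^3, I[4,4]. HN layers by μ_θ (2 steps, strictly decreasing):
  μ^(1)=2; μ^(2)=-24

((3, 3, 3, 3); (0, 0, 0, 1))
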